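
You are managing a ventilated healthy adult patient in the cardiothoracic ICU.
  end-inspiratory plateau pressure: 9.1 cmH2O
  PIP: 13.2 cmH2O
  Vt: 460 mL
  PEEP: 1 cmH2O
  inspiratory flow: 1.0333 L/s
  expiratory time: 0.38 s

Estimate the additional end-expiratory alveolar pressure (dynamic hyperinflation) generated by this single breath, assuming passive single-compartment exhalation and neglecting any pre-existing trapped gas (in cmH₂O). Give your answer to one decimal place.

R = (PIP − Pplat)/V̇ = (13.2 − 9.1) / 1.0333 = 4.1/1.0333 = 3.968 cmH2O·s/L.
C = Vt/(Pplat − PEEP) = 460.0 / (9.1 − 1) = 460.0/8.1 = 56.79 mL/cmH2O.
τ = R × C = 3.968 × 0.05679 L/cmH2O = 0.2253 s.
Fraction remaining = e^(−Te/τ) = e^(−0.38/0.2253) = 0.1851; trapped volume = 460.0 × 0.1851 = 85.146 mL.
Additional alveolar pressure from trapping ≈ V_trapped / C = 85.146 / 56.79 = 1.499 cmH2O.

1.5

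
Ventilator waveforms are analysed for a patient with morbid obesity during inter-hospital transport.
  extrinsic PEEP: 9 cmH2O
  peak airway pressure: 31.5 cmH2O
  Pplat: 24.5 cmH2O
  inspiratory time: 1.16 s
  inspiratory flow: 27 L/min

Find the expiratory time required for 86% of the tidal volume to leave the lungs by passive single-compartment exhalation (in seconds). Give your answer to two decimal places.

Flow: 27 L/min ÷ 60 = 0.45 L/s.
Vt = flow × Ti = 0.45 L/s × 1.16 s × 1000 mL/L = 522.0 mL.
R = (PIP − Pplat)/V̇ = (31.5 − 24.5) / 0.45 = 7.0/0.45 = 15.556 cmH2O·s/L.
C = Vt/(Pplat − PEEP) = 522.0 / (24.5 − 9) = 522.0/15.5 = 33.677 mL/cmH2O.
τ = R × C = 15.556 × 0.03368 L/cmH2O = 0.5239 s.
t = −τ·ln(1 − 0.86) = −0.5239·ln(0.14) = 1.03 s.

1.03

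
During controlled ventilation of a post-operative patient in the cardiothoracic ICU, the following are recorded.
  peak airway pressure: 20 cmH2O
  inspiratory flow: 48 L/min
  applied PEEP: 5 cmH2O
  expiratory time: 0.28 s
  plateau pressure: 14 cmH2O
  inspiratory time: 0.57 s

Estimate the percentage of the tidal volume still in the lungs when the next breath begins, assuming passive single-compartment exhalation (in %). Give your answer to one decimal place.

Flow: 48 L/min ÷ 60 = 0.8 L/s.
Vt = flow × Ti = 0.8 L/s × 0.57 s × 1000 mL/L = 456.0 mL.
R = (PIP − Pplat)/V̇ = (20 − 14) / 0.8 = 6.0/0.8 = 7.5 cmH2O·s/L.
C = Vt/(Pplat − PEEP) = 456.0 / (14 − 5) = 456.0/9.0 = 50.667 mL/cmH2O.
τ = R × C = 7.5 × 0.05067 L/cmH2O = 0.38 s.
Fraction remaining at end-expiration = e^(−Te/τ) = e^(−0.28/0.38) = 0.4786 → 47.86%.

47.9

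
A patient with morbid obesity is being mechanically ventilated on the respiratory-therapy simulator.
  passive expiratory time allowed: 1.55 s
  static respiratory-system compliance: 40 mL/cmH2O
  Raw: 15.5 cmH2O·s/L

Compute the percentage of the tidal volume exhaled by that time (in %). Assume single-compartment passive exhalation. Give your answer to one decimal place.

91.8

τ = R × C = 15.5 × 40 mL/cmH2O = 15.5 × 0.040 L/cmH2O = 0.62 s.
Passive exhalation: V(t)/V₀ = e^(−t/τ) = e^(−1.55/0.62) = 0.08208.
Fraction exhaled = 1 − 0.08208 = 0.9179 → 91.79%.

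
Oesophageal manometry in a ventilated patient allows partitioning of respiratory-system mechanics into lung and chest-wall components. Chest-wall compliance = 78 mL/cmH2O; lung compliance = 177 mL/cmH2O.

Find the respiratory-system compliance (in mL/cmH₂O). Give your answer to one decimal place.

54.1

Lung and chest wall are elastances in series: 1/Crs = 1/CL + 1/Ccw.
1/Crs = 1/177 + 1/78 = 0.01847.
Crs = 54.142 mL/cmH2O.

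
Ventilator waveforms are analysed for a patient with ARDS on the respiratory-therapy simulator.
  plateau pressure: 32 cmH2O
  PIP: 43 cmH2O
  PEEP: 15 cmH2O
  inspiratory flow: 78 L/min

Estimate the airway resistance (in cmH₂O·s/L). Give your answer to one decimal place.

Flow: 78 L/min ÷ 60 = 1.3 L/s.
Raw = (PIP − Pplat) / flow = (43 − 32) / 1.3 = 11.0 / 1.3 = 8.462 cmH2O·s/L.

8.5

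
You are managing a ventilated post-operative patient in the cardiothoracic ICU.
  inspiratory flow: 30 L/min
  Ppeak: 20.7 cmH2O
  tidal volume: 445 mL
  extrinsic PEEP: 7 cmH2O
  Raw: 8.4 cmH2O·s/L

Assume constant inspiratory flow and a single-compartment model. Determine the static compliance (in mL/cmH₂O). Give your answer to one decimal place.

Flow: 30 L/min ÷ 60 = 0.5 L/s.
Equation of motion (constant flow): PIP = Vt/C + R·V̇ + PEEP.
Vt/C = PIP − R·V̇ − PEEP = 20.7 − 8.4×0.5 − 7 = 20.7 − 4.2 − 7 = 9.5 cmH2O.
C = Vt / 9.5 = 445 / 9.5 = 46.842 mL/cmH2O.

46.8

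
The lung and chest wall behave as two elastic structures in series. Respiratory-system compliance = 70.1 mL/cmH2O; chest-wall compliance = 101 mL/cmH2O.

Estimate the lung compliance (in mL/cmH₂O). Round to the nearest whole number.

1/CL = 1/Crs − 1/Ccw.
1/CL = 1/70.1 − 1/101 = 0.004364.
CL = 229.15 mL/cmH2O.

229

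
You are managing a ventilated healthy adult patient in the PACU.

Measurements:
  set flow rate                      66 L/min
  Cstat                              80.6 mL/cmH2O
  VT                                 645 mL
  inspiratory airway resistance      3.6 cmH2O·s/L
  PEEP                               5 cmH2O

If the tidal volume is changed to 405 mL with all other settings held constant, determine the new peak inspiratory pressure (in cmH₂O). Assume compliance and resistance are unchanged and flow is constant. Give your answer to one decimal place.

Flow: 66 L/min ÷ 60 = 1.1 L/s.
PIP = Vt/C + R·V̇ + PEEP (constant-flow equation of motion).
Only the elastic term changes: ΔPIP = ΔVt / C = (405 − 645) / 80.6 = -2.978 cmH2O.
Original PIP = 645/80.6 + 3.6×1.1 + 5 = 16.962 cmH2O; new PIP = 16.962 + (-2.978) = 13.984 cmH2O.

14.0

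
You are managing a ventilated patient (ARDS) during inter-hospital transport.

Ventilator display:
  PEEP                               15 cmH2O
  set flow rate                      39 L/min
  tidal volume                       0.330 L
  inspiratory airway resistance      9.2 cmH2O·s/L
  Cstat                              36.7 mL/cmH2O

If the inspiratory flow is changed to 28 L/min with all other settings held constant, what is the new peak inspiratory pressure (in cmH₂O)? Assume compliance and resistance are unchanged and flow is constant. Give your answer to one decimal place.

28.3

Flow: 39 L/min ÷ 60 = 0.65 L/s.
New flow: 28 L/min ÷ 60 = 0.4667 L/s.
PIP = Vt/C + R·V̇ + PEEP (constant-flow equation of motion).
Only the resistive term changes: ΔPIP = R × ΔV̇ = 9.2 × (0.4667 − 0.65) = 9.2 × -0.1833 = -1.686 cmH2O.
Original PIP = 330/36.7 + 9.2×0.65 + 15 = 29.972 cmH2O; new PIP = 29.972 + (-1.686) = 28.286 cmH2O.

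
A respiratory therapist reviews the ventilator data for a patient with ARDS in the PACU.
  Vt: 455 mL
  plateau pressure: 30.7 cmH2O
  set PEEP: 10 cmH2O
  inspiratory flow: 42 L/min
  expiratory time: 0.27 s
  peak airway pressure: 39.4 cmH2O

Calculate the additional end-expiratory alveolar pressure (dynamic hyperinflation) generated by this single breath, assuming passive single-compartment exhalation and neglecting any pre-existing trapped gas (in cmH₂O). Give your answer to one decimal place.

7.7

Flow: 42 L/min ÷ 60 = 0.7 L/s.
R = (PIP − Pplat)/V̇ = (39.4 − 30.7) / 0.7 = 8.7/0.7 = 12.429 cmH2O·s/L.
C = Vt/(Pplat − PEEP) = 455.0 / (30.7 − 10) = 455.0/20.7 = 21.981 mL/cmH2O.
τ = R × C = 12.429 × 0.02198 L/cmH2O = 0.2732 s.
Fraction remaining = e^(−Te/τ) = e^(−0.27/0.2732) = 0.3722; trapped volume = 455.0 × 0.3722 = 169.35 mL.
Additional alveolar pressure from trapping ≈ V_trapped / C = 169.35 / 21.981 = 7.704 cmH2O.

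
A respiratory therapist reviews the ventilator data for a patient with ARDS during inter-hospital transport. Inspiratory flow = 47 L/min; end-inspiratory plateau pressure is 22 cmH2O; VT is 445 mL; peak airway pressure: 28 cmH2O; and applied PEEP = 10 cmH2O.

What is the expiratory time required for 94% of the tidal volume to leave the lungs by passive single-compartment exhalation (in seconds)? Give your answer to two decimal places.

Flow: 47 L/min ÷ 60 = 0.7833 L/s.
R = (PIP − Pplat)/V̇ = (28 − 22) / 0.7833 = 6.0/0.7833 = 7.66 cmH2O·s/L.
C = Vt/(Pplat − PEEP) = 445.0 / (22 − 10) = 445.0/12.0 = 37.083 mL/cmH2O.
τ = R × C = 7.66 × 0.03708 L/cmH2O = 0.284 s.
t = −τ·ln(1 − 0.94) = −0.284·ln(0.06) = 0.799 s.

0.80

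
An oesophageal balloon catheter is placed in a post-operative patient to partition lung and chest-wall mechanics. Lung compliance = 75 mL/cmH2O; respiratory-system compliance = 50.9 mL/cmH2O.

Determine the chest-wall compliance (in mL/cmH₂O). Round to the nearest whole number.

158

1/Ccw = 1/Crs − 1/CL.
1/Ccw = 1/50.9 − 1/75 = 0.006313.
Ccw = 158.4 mL/cmH2O.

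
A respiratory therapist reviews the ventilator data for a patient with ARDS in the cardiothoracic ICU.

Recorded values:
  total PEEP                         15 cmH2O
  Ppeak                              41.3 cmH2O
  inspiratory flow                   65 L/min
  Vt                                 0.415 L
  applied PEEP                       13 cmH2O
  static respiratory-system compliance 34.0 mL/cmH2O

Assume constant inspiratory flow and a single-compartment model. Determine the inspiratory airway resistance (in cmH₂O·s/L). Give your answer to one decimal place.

13.0

Flow: 65 L/min ÷ 60 = 1.0833 L/s.
Total PEEP = 15 cmH2O (set 13 + intrinsic 2); this is the baseline alveolar pressure.
Equation of motion (constant flow): PIP = Vt/C + R·V̇ + PEEP.
R·V̇ = PIP − Vt/C − PEEP = 41.3 − 415/34.0 − 15 = 41.3 − 12.206 − 15 = 14.094 cmH2O.
R = 14.094 / 1.0833 = 13.01 cmH2O·s/L.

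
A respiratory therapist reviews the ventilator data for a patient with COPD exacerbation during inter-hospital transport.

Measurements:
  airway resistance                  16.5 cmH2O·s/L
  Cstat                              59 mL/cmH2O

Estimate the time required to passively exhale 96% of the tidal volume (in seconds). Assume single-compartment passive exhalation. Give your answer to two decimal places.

τ = R × C = 16.5 × 59 mL/cmH2O = 16.5 × 0.059 L/cmH2O = 0.9735 s.
Exhaled fraction f = 1 − e^(−t/τ) → t = −τ·ln(1 − f) = −0.9735·ln(0.04) = 3.134 s.

3.13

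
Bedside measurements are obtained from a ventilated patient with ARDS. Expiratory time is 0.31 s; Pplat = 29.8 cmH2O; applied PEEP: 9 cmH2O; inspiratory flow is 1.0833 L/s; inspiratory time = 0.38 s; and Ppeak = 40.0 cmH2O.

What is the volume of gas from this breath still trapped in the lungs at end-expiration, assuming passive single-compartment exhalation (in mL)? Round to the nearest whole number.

78

Vt = flow × Ti = 1.0833 L/s × 0.38 s × 1000 mL/L = 411.65 mL.
R = (PIP − Pplat)/V̇ = (40.0 − 29.8) / 1.0833 = 10.2/1.0833 = 9.416 cmH2O·s/L.
C = Vt/(Pplat − PEEP) = 411.65 / (29.8 − 9) = 411.65/20.8 = 19.791 mL/cmH2O.
τ = R × C = 9.416 × 0.01979 L/cmH2O = 0.1863 s.
Fraction remaining = e^(−Te/τ) = e^(−0.31/0.1863) = 0.1894.
Trapped volume = 411.65 × 0.1894 = 77.967 mL.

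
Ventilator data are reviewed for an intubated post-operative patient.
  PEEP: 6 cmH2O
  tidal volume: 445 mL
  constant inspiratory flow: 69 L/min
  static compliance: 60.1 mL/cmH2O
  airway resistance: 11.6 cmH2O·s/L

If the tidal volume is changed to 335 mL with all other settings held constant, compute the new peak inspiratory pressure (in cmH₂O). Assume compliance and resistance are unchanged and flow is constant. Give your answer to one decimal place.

24.9

Flow: 69 L/min ÷ 60 = 1.15 L/s.
PIP = Vt/C + R·V̇ + PEEP (constant-flow equation of motion).
Only the elastic term changes: ΔPIP = ΔVt / C = (335 − 445) / 60.1 = -1.83 cmH2O.
Original PIP = 445/60.1 + 11.6×1.15 + 6 = 26.744 cmH2O; new PIP = 26.744 + (-1.83) = 24.914 cmH2O.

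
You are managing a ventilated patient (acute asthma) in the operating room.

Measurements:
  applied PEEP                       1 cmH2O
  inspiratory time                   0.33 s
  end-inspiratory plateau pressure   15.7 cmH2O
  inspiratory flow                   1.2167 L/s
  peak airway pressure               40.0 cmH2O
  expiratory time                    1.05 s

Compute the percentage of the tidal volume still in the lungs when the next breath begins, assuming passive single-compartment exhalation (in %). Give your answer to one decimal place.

Vt = flow × Ti = 1.2167 L/s × 0.33 s × 1000 mL/L = 401.51 mL.
R = (PIP − Pplat)/V̇ = (40.0 − 15.7) / 1.2167 = 24.3/1.2167 = 19.972 cmH2O·s/L.
C = Vt/(Pplat − PEEP) = 401.51 / (15.7 − 1) = 401.51/14.7 = 27.314 mL/cmH2O.
τ = R × C = 19.972 × 0.02731 L/cmH2O = 0.5454 s.
Fraction remaining at end-expiration = e^(−Te/τ) = e^(−1.05/0.5454) = 0.1458 → 14.58%.

14.6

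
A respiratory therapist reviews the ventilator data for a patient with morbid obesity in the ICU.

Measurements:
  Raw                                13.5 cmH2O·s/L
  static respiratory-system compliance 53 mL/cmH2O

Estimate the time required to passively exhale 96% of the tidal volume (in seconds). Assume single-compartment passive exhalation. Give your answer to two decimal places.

τ = R × C = 13.5 × 53 mL/cmH2O = 13.5 × 0.053 L/cmH2O = 0.7155 s.
Exhaled fraction f = 1 − e^(−t/τ) → t = −τ·ln(1 − f) = −0.7155·ln(0.04) = 2.303 s.

2.30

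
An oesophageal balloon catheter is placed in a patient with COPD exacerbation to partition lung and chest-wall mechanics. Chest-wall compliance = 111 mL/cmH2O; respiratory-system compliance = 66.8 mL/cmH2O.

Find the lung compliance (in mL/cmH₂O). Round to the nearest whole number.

1/CL = 1/Crs − 1/Ccw.
1/CL = 1/66.8 − 1/111 = 0.005961.
CL = 167.76 mL/cmH2O.

168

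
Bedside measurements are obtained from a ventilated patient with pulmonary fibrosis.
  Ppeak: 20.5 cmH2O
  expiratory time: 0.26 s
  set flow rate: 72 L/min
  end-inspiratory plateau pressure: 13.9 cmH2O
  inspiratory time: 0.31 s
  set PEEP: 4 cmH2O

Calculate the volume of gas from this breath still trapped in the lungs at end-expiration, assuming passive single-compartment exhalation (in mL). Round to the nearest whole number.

Flow: 72 L/min ÷ 60 = 1.2 L/s.
Vt = flow × Ti = 1.2 L/s × 0.31 s × 1000 mL/L = 372.0 mL.
R = (PIP − Pplat)/V̇ = (20.5 − 13.9) / 1.2 = 6.6/1.2 = 5.5 cmH2O·s/L.
C = Vt/(Pplat − PEEP) = 372.0 / (13.9 − 4) = 372.0/9.9 = 37.576 mL/cmH2O.
τ = R × C = 5.5 × 0.03758 L/cmH2O = 0.2067 s.
Fraction remaining = e^(−Te/τ) = e^(−0.26/0.2067) = 0.2843.
Trapped volume = 372.0 × 0.2843 = 105.76 mL.

106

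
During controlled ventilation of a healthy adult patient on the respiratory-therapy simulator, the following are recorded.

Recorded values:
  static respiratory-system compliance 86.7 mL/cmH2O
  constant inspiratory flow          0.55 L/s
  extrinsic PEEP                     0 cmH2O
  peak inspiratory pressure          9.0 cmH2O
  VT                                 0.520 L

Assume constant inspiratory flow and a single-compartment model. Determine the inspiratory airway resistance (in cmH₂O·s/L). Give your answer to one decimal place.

5.5

Equation of motion (constant flow): PIP = Vt/C + R·V̇ + PEEP.
R·V̇ = PIP − Vt/C − PEEP = 9.0 − 520/86.7 − 0 = 9.0 − 5.998 − 0 = 3.002 cmH2O.
R = 3.002 / 0.55 = 5.458 cmH2O·s/L.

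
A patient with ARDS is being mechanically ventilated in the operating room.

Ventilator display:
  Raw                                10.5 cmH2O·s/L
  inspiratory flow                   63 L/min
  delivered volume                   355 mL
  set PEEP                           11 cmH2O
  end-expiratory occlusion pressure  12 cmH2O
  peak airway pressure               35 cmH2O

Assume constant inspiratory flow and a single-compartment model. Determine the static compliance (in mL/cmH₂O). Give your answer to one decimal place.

Flow: 63 L/min ÷ 60 = 1.05 L/s.
Total PEEP = 12 cmH2O (set 11 + intrinsic 1); this is the baseline alveolar pressure.
Equation of motion (constant flow): PIP = Vt/C + R·V̇ + PEEP.
Vt/C = PIP − R·V̇ − PEEP = 35 − 10.5×1.05 − 12 = 35 − 11.025 − 12 = 11.975 cmH2O.
C = Vt / 11.975 = 355 / 11.975 = 29.645 mL/cmH2O.

29.6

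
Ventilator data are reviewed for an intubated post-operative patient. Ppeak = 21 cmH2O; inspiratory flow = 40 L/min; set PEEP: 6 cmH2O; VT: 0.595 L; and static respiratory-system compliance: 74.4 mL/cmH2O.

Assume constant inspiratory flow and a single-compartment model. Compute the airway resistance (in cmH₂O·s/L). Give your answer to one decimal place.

10.5

Flow: 40 L/min ÷ 60 = 0.6667 L/s.
Equation of motion (constant flow): PIP = Vt/C + R·V̇ + PEEP.
R·V̇ = PIP − Vt/C − PEEP = 21 − 595/74.4 − 6 = 21 − 7.997 − 6 = 7.003 cmH2O.
R = 7.003 / 0.6667 = 10.504 cmH2O·s/L.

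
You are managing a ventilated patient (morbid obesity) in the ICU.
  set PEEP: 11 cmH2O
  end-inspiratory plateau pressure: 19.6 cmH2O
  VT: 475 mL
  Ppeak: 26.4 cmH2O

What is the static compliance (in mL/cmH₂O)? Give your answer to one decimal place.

55.2

Cstat = Vt / (Pplat − PEEP) = 475 / (19.6 − 11) = 475 / 8.6 = 55.233 mL/cmH2O.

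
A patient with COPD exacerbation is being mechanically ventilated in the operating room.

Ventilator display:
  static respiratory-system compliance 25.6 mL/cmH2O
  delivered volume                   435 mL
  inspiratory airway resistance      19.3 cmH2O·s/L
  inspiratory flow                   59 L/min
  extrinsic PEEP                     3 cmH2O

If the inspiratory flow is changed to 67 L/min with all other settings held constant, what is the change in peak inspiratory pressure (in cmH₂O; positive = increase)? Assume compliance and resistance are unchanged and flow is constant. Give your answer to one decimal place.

2.6

Flow: 59 L/min ÷ 60 = 0.9833 L/s.
New flow: 67 L/min ÷ 60 = 1.1167 L/s.
PIP = Vt/C + R·V̇ + PEEP (constant-flow equation of motion).
Only the resistive term changes: ΔPIP = R × ΔV̇ = 19.3 × (1.1167 − 0.9833) = 19.3 × 0.1334 = 2.575 cmH2O.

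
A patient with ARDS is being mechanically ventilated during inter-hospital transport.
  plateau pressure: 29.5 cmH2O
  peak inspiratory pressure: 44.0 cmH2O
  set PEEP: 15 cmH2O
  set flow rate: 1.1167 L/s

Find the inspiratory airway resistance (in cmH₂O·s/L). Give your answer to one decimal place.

Raw = (PIP − Pplat) / flow = (44.0 − 29.5) / 1.1167 = 14.5 / 1.1167 = 12.985 cmH2O·s/L.

13.0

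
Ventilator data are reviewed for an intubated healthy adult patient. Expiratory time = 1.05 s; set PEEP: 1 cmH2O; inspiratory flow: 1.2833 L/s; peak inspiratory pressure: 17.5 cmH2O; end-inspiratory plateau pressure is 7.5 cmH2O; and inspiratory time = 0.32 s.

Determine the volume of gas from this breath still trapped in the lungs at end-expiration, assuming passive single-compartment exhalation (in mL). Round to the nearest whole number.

49

Vt = flow × Ti = 1.2833 L/s × 0.32 s × 1000 mL/L = 410.66 mL.
R = (PIP − Pplat)/V̇ = (17.5 − 7.5) / 1.2833 = 10.0/1.2833 = 7.792 cmH2O·s/L.
C = Vt/(Pplat − PEEP) = 410.66 / (7.5 − 1) = 410.66/6.5 = 63.178 mL/cmH2O.
τ = R × C = 7.792 × 0.06318 L/cmH2O = 0.4923 s.
Fraction remaining = e^(−Te/τ) = e^(−1.05/0.4923) = 0.1185.
Trapped volume = 410.66 × 0.1185 = 48.663 mL.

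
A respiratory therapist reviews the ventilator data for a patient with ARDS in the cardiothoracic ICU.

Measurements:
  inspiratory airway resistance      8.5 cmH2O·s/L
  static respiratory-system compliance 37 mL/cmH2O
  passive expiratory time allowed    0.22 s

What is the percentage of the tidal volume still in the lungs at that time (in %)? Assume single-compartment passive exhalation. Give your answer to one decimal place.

τ = R × C = 8.5 × 37 mL/cmH2O = 8.5 × 0.037 L/cmH2O = 0.3145 s.
Passive exhalation: V(t)/V₀ = e^(−t/τ) = e^(−0.22/0.3145) = 0.4968.
Fraction remaining = 0.4968 → 49.68%.

49.7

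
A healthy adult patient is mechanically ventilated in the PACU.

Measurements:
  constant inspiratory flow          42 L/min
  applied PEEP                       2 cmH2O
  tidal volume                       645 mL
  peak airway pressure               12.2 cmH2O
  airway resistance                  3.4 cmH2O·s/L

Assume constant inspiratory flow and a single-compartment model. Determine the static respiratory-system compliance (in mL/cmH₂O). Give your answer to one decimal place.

82.5

Flow: 42 L/min ÷ 60 = 0.7 L/s.
Equation of motion (constant flow): PIP = Vt/C + R·V̇ + PEEP.
Vt/C = PIP − R·V̇ − PEEP = 12.2 − 3.4×0.7 − 2 = 12.2 − 2.38 − 2 = 7.82 cmH2O.
C = Vt / 7.82 = 645 / 7.82 = 82.481 mL/cmH2O.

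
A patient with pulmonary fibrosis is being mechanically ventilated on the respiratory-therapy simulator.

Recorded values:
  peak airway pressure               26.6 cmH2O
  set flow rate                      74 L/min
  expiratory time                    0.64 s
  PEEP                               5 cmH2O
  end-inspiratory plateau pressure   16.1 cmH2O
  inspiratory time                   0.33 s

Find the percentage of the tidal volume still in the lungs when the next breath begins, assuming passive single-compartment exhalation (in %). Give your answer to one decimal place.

12.9

Flow: 74 L/min ÷ 60 = 1.2333 L/s.
Vt = flow × Ti = 1.2333 L/s × 0.33 s × 1000 mL/L = 406.99 mL.
R = (PIP − Pplat)/V̇ = (26.6 − 16.1) / 1.2333 = 10.5/1.2333 = 8.514 cmH2O·s/L.
C = Vt/(Pplat − PEEP) = 406.99 / (16.1 − 5) = 406.99/11.1 = 36.666 mL/cmH2O.
τ = R × C = 8.514 × 0.03667 L/cmH2O = 0.3122 s.
Fraction remaining at end-expiration = e^(−Te/τ) = e^(−0.64/0.3122) = 0.1287 → 12.87%.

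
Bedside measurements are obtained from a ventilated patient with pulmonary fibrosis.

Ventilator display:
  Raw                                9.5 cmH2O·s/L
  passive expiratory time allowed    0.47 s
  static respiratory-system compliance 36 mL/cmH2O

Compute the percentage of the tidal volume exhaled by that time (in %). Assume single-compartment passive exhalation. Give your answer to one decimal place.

74.7

τ = R × C = 9.5 × 36 mL/cmH2O = 9.5 × 0.036 L/cmH2O = 0.342 s.
Passive exhalation: V(t)/V₀ = e^(−t/τ) = e^(−0.47/0.342) = 0.253.
Fraction exhaled = 1 − 0.253 = 0.747 → 74.7%.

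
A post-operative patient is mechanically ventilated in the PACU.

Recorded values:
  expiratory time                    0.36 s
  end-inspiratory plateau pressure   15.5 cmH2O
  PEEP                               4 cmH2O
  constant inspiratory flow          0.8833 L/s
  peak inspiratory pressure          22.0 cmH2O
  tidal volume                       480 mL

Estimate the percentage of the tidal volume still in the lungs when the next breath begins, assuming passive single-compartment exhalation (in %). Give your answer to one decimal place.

31.0

R = (PIP − Pplat)/V̇ = (22.0 − 15.5) / 0.8833 = 6.5/0.8833 = 7.359 cmH2O·s/L.
C = Vt/(Pplat − PEEP) = 480.0 / (15.5 − 4) = 480.0/11.5 = 41.739 mL/cmH2O.
τ = R × C = 7.359 × 0.04174 L/cmH2O = 0.3072 s.
Fraction remaining at end-expiration = e^(−Te/τ) = e^(−0.36/0.3072) = 0.3098 → 30.98%.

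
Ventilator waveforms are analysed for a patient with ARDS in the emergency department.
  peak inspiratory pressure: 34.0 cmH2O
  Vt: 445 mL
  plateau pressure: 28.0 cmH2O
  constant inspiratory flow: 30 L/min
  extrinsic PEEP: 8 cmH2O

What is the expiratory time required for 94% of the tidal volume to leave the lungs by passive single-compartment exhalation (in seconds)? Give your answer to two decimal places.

Flow: 30 L/min ÷ 60 = 0.5 L/s.
R = (PIP − Pplat)/V̇ = (34.0 − 28.0) / 0.5 = 6.0/0.5 = 12.0 cmH2O·s/L.
C = Vt/(Pplat − PEEP) = 445.0 / (28.0 − 8) = 445.0/20.0 = 22.25 mL/cmH2O.
τ = R × C = 12.0 × 0.02225 L/cmH2O = 0.267 s.
t = −τ·ln(1 − 0.94) = −0.267·ln(0.06) = 0.7512 s.

0.75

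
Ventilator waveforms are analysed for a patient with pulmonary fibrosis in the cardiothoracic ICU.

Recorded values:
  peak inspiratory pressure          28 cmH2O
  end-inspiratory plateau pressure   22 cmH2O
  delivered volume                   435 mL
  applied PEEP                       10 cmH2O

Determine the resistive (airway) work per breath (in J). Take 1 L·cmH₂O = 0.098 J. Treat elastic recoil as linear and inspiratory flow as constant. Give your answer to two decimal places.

With constant inspiratory flow the resistive pressure is constant at PIP − Pplat = 28 − 22 = 6.0 cmH2O, so resistive work = 6.0 × 0.435 = 2.61 L·cmH2O.
× 0.098 J/(L·cmH2O) → 0.2558 J.

0.26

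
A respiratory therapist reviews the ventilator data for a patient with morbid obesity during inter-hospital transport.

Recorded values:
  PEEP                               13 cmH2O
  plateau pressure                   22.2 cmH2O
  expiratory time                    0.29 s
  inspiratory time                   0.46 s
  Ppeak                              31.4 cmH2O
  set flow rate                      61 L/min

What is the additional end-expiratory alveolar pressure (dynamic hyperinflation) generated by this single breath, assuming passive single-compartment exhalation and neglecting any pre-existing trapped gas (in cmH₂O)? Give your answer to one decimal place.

4.9

Flow: 61 L/min ÷ 60 = 1.0167 L/s.
Vt = flow × Ti = 1.0167 L/s × 0.46 s × 1000 mL/L = 467.68 mL.
R = (PIP − Pplat)/V̇ = (31.4 − 22.2) / 1.0167 = 9.2/1.0167 = 9.049 cmH2O·s/L.
C = Vt/(Pplat − PEEP) = 467.68 / (22.2 − 13) = 467.68/9.2 = 50.835 mL/cmH2O.
τ = R × C = 9.049 × 0.05084 L/cmH2O = 0.4601 s.
Fraction remaining = e^(−Te/τ) = e^(−0.29/0.4601) = 0.5324; trapped volume = 467.68 × 0.5324 = 248.99 mL.
Additional alveolar pressure from trapping ≈ V_trapped / C = 248.99 / 50.835 = 4.898 cmH2O.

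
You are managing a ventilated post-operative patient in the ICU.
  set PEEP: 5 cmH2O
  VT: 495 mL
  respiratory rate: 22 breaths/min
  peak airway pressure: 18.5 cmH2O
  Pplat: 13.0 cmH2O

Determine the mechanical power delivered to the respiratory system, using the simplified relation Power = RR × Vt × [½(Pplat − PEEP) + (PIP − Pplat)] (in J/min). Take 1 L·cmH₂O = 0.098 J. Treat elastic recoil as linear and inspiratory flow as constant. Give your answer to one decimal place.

10.1

Per-breath work = Vt × [½(Pplat−PEEP) + (PIP−Pplat)] = 0.495 × [0.5×8.0 + 5.5] = 0.495 × 9.5 = 4.703 L·cmH2O.
Power = 22 × 4.703 = 103.47 L·cmH2O/min.
× 0.098 J/(L·cmH2O) → 10.14 J/min.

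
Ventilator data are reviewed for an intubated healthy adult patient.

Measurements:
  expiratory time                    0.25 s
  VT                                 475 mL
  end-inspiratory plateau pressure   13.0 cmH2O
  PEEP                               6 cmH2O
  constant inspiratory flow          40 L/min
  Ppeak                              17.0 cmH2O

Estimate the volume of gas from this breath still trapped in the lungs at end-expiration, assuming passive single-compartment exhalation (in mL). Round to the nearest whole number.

257

Flow: 40 L/min ÷ 60 = 0.6667 L/s.
R = (PIP − Pplat)/V̇ = (17.0 − 13.0) / 0.6667 = 4.0/0.6667 = 6.0 cmH2O·s/L.
C = Vt/(Pplat − PEEP) = 475.0 / (13.0 − 6) = 475.0/7.0 = 67.857 mL/cmH2O.
τ = R × C = 6.0 × 0.06786 L/cmH2O = 0.4072 s.
Fraction remaining = e^(−Te/τ) = e^(−0.25/0.4072) = 0.5412.
Trapped volume = 475.0 × 0.5412 = 257.07 mL.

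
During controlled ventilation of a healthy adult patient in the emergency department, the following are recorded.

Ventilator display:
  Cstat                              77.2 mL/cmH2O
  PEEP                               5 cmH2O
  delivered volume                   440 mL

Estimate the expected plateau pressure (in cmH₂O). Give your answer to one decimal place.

Pplat = PEEP + Vt / Cstat = 5 + 440 / 77.2 = 5 + 5.699 = 10.699 cmH2O.

10.7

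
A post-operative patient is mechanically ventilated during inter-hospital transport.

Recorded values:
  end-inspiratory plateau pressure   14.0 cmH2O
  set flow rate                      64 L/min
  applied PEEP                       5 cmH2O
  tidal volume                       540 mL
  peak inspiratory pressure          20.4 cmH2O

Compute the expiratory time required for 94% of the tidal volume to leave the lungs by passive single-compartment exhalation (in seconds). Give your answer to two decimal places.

1.01

Flow: 64 L/min ÷ 60 = 1.0667 L/s.
R = (PIP − Pplat)/V̇ = (20.4 − 14.0) / 1.0667 = 6.4/1.0667 = 6.0 cmH2O·s/L.
C = Vt/(Pplat − PEEP) = 540.0 / (14.0 − 5) = 540.0/9.0 = 60.0 mL/cmH2O.
τ = R × C = 6.0 × 0.06 L/cmH2O = 0.36 s.
t = −τ·ln(1 − 0.94) = −0.36·ln(0.06) = 1.013 s.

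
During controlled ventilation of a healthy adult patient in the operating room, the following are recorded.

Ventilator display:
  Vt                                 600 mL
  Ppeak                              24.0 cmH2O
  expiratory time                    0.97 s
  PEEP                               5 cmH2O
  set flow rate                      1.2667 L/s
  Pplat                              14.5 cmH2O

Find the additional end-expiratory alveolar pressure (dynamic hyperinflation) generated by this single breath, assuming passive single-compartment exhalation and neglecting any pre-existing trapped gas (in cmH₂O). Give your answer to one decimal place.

1.2

R = (PIP − Pplat)/V̇ = (24.0 − 14.5) / 1.2667 = 9.5/1.2667 = 7.5 cmH2O·s/L.
C = Vt/(Pplat − PEEP) = 600.0 / (14.5 − 5) = 600.0/9.5 = 63.158 mL/cmH2O.
τ = R × C = 7.5 × 0.06316 L/cmH2O = 0.4737 s.
Fraction remaining = e^(−Te/τ) = e^(−0.97/0.4737) = 0.129; trapped volume = 600.0 × 0.129 = 77.4 mL.
Additional alveolar pressure from trapping ≈ V_trapped / C = 77.4 / 63.158 = 1.225 cmH2O.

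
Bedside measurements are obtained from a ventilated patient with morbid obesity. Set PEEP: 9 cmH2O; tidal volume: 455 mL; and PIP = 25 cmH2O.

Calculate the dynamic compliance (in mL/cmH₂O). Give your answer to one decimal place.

28.4

Dynamic compliance = Vt / (PIP − PEEP) = 455 / (25 − 9) = 455 / 16.0 = 28.438 mL/cmH2O.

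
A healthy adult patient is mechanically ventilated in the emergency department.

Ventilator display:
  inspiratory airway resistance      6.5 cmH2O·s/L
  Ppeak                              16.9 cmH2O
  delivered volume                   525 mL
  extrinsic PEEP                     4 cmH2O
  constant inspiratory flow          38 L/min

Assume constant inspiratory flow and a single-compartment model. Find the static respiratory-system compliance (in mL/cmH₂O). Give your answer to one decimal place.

Flow: 38 L/min ÷ 60 = 0.6333 L/s.
Equation of motion (constant flow): PIP = Vt/C + R·V̇ + PEEP.
Vt/C = PIP − R·V̇ − PEEP = 16.9 − 6.5×0.6333 − 4 = 16.9 − 4.116 − 4 = 8.784 cmH2O.
C = Vt / 8.784 = 525 / 8.784 = 59.768 mL/cmH2O.

59.8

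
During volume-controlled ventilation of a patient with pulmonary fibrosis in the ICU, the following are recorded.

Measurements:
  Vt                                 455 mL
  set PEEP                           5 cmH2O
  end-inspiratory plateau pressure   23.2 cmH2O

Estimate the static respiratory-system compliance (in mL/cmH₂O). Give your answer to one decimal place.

Cstat = Vt / (Pplat − PEEP) = 455 / (23.2 − 5) = 455 / 18.2 = 25.0 mL/cmH2O.

25.0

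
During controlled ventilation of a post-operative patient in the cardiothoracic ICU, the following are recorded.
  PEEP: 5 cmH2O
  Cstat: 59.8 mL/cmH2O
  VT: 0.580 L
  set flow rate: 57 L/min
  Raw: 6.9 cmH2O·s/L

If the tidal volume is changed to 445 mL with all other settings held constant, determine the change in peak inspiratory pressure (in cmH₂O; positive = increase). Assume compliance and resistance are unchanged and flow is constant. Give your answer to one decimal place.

-2.3

PIP = Vt/C + R·V̇ + PEEP (constant-flow equation of motion).
Only the elastic term changes: ΔPIP = ΔVt / C = (445 − 580) / 59.8 = -2.258 cmH2O.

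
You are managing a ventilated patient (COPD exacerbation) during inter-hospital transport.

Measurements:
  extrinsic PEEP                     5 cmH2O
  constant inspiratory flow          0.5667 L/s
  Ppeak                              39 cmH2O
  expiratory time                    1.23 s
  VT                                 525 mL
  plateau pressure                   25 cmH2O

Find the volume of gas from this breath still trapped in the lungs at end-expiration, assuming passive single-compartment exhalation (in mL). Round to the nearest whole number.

R = (PIP − Pplat)/V̇ = (39 − 25) / 0.5667 = 14.0/0.5667 = 24.704 cmH2O·s/L.
C = Vt/(Pplat − PEEP) = 525.0 / (25 − 5) = 525.0/20.0 = 26.25 mL/cmH2O.
τ = R × C = 24.704 × 0.02625 L/cmH2O = 0.6485 s.
Fraction remaining = e^(−Te/τ) = e^(−1.23/0.6485) = 0.1501.
Trapped volume = 525.0 × 0.1501 = 78.803 mL.

79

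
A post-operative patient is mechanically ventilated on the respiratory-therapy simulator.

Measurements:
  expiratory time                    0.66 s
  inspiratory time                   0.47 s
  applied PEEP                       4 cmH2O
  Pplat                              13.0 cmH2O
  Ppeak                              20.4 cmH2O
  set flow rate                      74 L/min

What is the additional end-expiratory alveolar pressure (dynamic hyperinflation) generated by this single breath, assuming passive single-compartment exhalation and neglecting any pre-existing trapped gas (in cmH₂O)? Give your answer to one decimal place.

1.6

Flow: 74 L/min ÷ 60 = 1.2333 L/s.
Vt = flow × Ti = 1.2333 L/s × 0.47 s × 1000 mL/L = 579.65 mL.
R = (PIP − Pplat)/V̇ = (20.4 − 13.0) / 1.2333 = 7.4/1.2333 = 6.0 cmH2O·s/L.
C = Vt/(Pplat − PEEP) = 579.65 / (13.0 − 4) = 579.65/9.0 = 64.406 mL/cmH2O.
τ = R × C = 6.0 × 0.06441 L/cmH2O = 0.3865 s.
Fraction remaining = e^(−Te/τ) = e^(−0.66/0.3865) = 0.1813; trapped volume = 579.65 × 0.1813 = 105.09 mL.
Additional alveolar pressure from trapping ≈ V_trapped / C = 105.09 / 64.406 = 1.632 cmH2O.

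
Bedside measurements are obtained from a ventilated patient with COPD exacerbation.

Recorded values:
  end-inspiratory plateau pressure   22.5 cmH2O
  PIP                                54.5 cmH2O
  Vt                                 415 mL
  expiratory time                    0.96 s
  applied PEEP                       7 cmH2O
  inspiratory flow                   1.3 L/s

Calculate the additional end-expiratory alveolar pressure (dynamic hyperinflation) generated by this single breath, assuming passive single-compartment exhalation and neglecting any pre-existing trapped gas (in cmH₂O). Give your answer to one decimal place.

R = (PIP − Pplat)/V̇ = (54.5 − 22.5) / 1.3 = 32.0/1.3 = 24.615 cmH2O·s/L.
C = Vt/(Pplat − PEEP) = 415.0 / (22.5 − 7) = 415.0/15.5 = 26.774 mL/cmH2O.
τ = R × C = 24.615 × 0.02677 L/cmH2O = 0.6589 s.
Fraction remaining = e^(−Te/τ) = e^(−0.96/0.6589) = 0.2329; trapped volume = 415.0 × 0.2329 = 96.654 mL.
Additional alveolar pressure from trapping ≈ V_trapped / C = 96.654 / 26.774 = 3.61 cmH2O.

3.6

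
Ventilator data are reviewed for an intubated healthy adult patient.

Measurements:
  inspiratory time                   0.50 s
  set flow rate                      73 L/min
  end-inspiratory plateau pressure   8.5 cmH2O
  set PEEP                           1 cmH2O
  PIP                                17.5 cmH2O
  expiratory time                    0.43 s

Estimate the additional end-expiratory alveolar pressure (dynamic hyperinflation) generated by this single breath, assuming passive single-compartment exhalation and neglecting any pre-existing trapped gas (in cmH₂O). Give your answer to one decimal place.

3.7

Flow: 73 L/min ÷ 60 = 1.2167 L/s.
Vt = flow × Ti = 1.2167 L/s × 0.50 s × 1000 mL/L = 608.35 mL.
R = (PIP − Pplat)/V̇ = (17.5 − 8.5) / 1.2167 = 9.0/1.2167 = 7.397 cmH2O·s/L.
C = Vt/(Pplat − PEEP) = 608.35 / (8.5 − 1) = 608.35/7.5 = 81.113 mL/cmH2O.
τ = R × C = 7.397 × 0.08111 L/cmH2O = 0.6 s.
Fraction remaining = e^(−Te/τ) = e^(−0.43/0.6) = 0.4884; trapped volume = 608.35 × 0.4884 = 297.12 mL.
Additional alveolar pressure from trapping ≈ V_trapped / C = 297.12 / 81.113 = 3.663 cmH2O.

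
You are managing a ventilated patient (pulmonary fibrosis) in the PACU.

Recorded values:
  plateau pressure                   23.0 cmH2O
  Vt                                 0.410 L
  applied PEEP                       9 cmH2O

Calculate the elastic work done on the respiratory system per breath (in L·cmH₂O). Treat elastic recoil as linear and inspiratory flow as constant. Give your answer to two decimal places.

Elastic work ≈ ½ × (Pplat − PEEP) × Vt = 0.5 × (23.0 − 9) × 0.410 L = 0.5 × 14.0 × 0.410 = 2.87 L·cmH2O.

2.87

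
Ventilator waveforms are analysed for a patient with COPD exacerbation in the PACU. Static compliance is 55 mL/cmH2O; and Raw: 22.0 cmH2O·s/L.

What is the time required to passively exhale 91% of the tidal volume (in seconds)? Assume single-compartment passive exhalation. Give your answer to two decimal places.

2.91

τ = R × C = 22.0 × 55 mL/cmH2O = 22.0 × 0.055 L/cmH2O = 1.21 s.
Exhaled fraction f = 1 − e^(−t/τ) → t = −τ·ln(1 − f) = −1.21·ln(0.09) = 2.914 s.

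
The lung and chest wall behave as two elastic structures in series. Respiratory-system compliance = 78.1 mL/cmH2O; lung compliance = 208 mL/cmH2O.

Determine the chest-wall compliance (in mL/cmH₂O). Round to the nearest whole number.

125

1/Ccw = 1/Crs − 1/CL.
1/Ccw = 1/78.1 − 1/208 = 0.007996.
Ccw = 125.06 mL/cmH2O.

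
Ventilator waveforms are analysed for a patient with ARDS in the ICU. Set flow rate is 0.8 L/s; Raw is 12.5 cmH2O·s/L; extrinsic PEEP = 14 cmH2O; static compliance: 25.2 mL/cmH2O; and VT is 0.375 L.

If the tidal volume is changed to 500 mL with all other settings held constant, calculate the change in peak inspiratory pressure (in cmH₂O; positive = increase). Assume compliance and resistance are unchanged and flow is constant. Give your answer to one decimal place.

PIP = Vt/C + R·V̇ + PEEP (constant-flow equation of motion).
Only the elastic term changes: ΔPIP = ΔVt / C = (500 − 375) / 25.2 = 4.96 cmH2O.

5.0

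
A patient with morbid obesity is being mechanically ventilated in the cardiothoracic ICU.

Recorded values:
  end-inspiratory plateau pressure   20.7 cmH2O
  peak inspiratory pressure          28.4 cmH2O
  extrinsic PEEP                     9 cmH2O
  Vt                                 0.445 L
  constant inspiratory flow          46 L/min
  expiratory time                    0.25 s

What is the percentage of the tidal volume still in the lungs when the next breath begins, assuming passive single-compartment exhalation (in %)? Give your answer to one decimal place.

Flow: 46 L/min ÷ 60 = 0.7667 L/s.
R = (PIP − Pplat)/V̇ = (28.4 − 20.7) / 0.7667 = 7.7/0.7667 = 10.043 cmH2O·s/L.
C = Vt/(Pplat − PEEP) = 445.0 / (20.7 − 9) = 445.0/11.7 = 38.034 mL/cmH2O.
τ = R × C = 10.043 × 0.03803 L/cmH2O = 0.3819 s.
Fraction remaining at end-expiration = e^(−Te/τ) = e^(−0.25/0.3819) = 0.5196 → 51.96%.

52.0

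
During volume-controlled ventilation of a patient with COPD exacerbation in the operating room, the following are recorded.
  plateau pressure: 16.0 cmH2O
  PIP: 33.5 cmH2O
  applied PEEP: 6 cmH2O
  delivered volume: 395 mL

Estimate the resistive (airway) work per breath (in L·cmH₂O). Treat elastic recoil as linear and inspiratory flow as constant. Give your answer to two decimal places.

With constant inspiratory flow the resistive pressure is constant at PIP − Pplat = 33.5 − 16.0 = 17.5 cmH2O, so resistive work = 17.5 × 0.395 = 6.913 L·cmH2O.

6.91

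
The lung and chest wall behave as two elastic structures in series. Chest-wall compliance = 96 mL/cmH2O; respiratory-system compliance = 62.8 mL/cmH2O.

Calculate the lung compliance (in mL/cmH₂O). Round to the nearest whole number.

182

1/CL = 1/Crs − 1/Ccw.
1/CL = 1/62.8 − 1/96 = 0.005507.
CL = 181.59 mL/cmH2O.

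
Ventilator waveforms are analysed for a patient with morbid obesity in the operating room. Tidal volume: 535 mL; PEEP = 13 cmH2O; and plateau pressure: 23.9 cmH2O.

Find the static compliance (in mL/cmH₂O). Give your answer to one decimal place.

49.1

Cstat = Vt / (Pplat − PEEP) = 535 / (23.9 − 13) = 535 / 10.9 = 49.083 mL/cmH2O.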